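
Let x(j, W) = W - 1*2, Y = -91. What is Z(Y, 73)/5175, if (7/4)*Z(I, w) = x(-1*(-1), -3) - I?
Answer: 344/36225 ≈ 0.0094962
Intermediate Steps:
x(j, W) = -2 + W (x(j, W) = W - 2 = -2 + W)
Z(I, w) = -20/7 - 4*I/7 (Z(I, w) = 4*((-2 - 3) - I)/7 = 4*(-5 - I)/7 = -20/7 - 4*I/7)
Z(Y, 73)/5175 = (-20/7 - 4/7*(-91))/5175 = (-20/7 + 52)*(1/5175) = (344/7)*(1/5175) = 344/36225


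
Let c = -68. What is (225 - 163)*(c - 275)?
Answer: -21266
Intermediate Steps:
(225 - 163)*(c - 275) = (225 - 163)*(-68 - 275) = 62*(-343) = -21266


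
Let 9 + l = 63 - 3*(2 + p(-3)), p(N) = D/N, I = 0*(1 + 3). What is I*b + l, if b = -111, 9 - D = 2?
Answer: 55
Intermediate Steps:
D = 7 (D = 9 - 1*2 = 9 - 2 = 7)
I = 0 (I = 0*4 = 0)
p(N) = 7/N
l = 55 (l = -9 + (63 - 3*(2 + 7/(-3))) = -9 + (63 - 3*(2 + 7*(-1/3))) = -9 + (63 - 3*(2 - 7/3)) = -9 + (63 - 3*(-1/3)) = -9 + (63 + 1) = -9 + 64 = 55)
I*b + l = 0*(-111) + 55 = 0 + 55 = 55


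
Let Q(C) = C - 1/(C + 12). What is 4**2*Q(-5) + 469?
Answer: 2707/7 ≈ 386.71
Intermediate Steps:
Q(C) = C - 1/(12 + C)
4**2*Q(-5) + 469 = 4**2*((-1 + (-5)**2 + 12*(-5))/(12 - 5)) + 469 = 16*((-1 + 25 - 60)/7) + 469 = 16*((1/7)*(-36)) + 469 = 16*(-36/7) + 469 = -576/7 + 469 = 2707/7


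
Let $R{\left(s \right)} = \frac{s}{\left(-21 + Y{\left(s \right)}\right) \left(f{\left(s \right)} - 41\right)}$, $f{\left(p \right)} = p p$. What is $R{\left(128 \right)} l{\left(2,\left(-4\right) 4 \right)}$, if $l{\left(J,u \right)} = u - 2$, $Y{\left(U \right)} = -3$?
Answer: $\frac{96}{16343} \approx 0.0058741$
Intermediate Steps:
$f{\left(p \right)} = p^{2}$
$l{\left(J,u \right)} = -2 + u$
$R{\left(s \right)} = \frac{s}{984 - 24 s^{2}}$ ($R{\left(s \right)} = \frac{s}{\left(-21 - 3\right) \left(s^{2} - 41\right)} = \frac{s}{\left(-24\right) \left(-41 + s^{2}\right)} = \frac{s}{984 - 24 s^{2}}$)
$R{\left(128 \right)} l{\left(2,\left(-4\right) 4 \right)} = \left(-1\right) 128 \frac{1}{-984 + 24 \cdot 128^{2}} \left(-2 - 16\right) = \left(-1\right) 128 \frac{1}{-984 + 24 \cdot 16384} \left(-2 - 16\right) = \left(-1\right) 128 \frac{1}{-984 + 393216} \left(-18\right) = \left(-1\right) 128 \cdot \frac{1}{392232} \left(-18\right) = \left(- \frac{16}{49029}\right) \left(-18\right) = \frac{96}{16343}$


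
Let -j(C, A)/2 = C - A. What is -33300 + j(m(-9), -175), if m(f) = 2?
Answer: -33654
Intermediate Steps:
j(C, A) = -2*C + 2*A (j(C, A) = -2*(C - A) = -2*C + 2*A)
-33300 + j(m(-9), -175) = -33300 + (-2*2 + 2*(-175)) = -33300 + (-4 - 350) = -33300 - 354 = -33654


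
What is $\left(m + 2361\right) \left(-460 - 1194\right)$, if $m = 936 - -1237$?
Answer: $-7499236$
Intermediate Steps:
$m = 2173$ ($m = 936 + 1237 = 2173$)
$\left(m + 2361\right) \left(-460 - 1194\right) = \left(2173 + 2361\right) \left(-460 - 1194\right) = 4534 \left(-1654\right) = -7499236$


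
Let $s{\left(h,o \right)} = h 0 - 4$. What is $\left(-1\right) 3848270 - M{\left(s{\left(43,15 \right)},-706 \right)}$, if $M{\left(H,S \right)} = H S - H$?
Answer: $-3851098$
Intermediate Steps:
$s{\left(h,o \right)} = -4$ ($s{\left(h,o \right)} = 0 - 4 = -4$)
$M{\left(H,S \right)} = - H + H S$
$\left(-1\right) 3848270 - M{\left(s{\left(43,15 \right)},-706 \right)} = \left(-1\right) 3848270 - - 4 \left(-1 - 706\right) = -3848270 - \left(-4\right) \left(-707\right) = -3848270 - 2828 = -3851098$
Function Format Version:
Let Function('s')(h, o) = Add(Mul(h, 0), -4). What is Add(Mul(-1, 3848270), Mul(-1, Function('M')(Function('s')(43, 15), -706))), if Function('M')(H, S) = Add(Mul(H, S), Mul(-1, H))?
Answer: -3851098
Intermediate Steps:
Function('s')(h, o) = -4 (Function('s')(h, o) = Add(0, -4) = -4)
Function('M')(H, S) = Add(Mul(-1, H), Mul(H, S))
Add(Mul(-1, 3848270), Mul(-1, Function('M')(Function('s')(43, 15), -706))) = Add(Mul(-1, 3848270), Mul(-1, Mul(-4, Add(-1, -706)))) = Add(-3848270, Mul(-1, Mul(-4, -707))) = Add(-3848270, Mul(-1, 2828)) = Add(-3848270, -2828) = -3851098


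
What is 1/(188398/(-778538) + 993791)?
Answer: 389269/386851934580 ≈ 1.0062e-6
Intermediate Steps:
1/(188398/(-778538) + 993791) = 1/(188398*(-1/778538) + 993791) = 1/(-94199/389269 + 993791) = 1/(386851934580/389269) = 389269/386851934580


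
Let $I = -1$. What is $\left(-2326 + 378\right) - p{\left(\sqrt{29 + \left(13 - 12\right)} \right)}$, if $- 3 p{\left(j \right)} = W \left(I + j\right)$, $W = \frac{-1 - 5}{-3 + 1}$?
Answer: $-1949 + \sqrt{30} \approx -1943.5$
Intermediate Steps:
$W = 3$ ($W = - \frac{6}{-2} = \left(-6\right) \left(- \frac{1}{2}\right) = 3$)
$p{\left(j \right)} = 1 - j$ ($p{\left(j \right)} = - \frac{3 \left(-1 + j\right)}{3} = - \frac{-3 + 3 j}{3} = 1 - j$)
$\left(-2326 + 378\right) - p{\left(\sqrt{29 + \left(13 - 12\right)} \right)} = \left(-2326 + 378\right) - \left(1 - \sqrt{29 + \left(13 - 12\right)}\right) = -1948 - \left(1 - \sqrt{29 + \left(13 - 12\right)}\right) = -1948 - \left(1 - \sqrt{29 + 1}\right) = -1948 - \left(1 - \sqrt{30}\right) = -1949 + \sqrt{30}$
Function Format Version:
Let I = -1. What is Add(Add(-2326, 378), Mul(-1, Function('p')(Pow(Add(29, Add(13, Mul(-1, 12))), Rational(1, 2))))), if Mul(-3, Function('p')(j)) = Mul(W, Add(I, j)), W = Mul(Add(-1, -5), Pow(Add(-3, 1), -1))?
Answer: Add(-1949, Pow(30, Rational(1, 2))) ≈ -1943.5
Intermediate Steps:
W = 3 (W = Mul(-6, Pow(-2, -1)) = Mul(-6, Rational(-1, 2)) = 3)
Function('p')(j) = Add(1, Mul(-1, j)) (Function('p')(j) = Mul(Rational(-1, 3), Mul(3, Add(-1, j))) = Mul(Rational(-1, 3), Add(-3, Mul(3, j))) = Add(1, Mul(-1, j)))
Add(Add(-2326, 378), Mul(-1, Function('p')(Pow(Add(29, Add(13, Mul(-1, 12))), Rational(1, 2))))) = Add(Add(-2326, 378), Mul(-1, Add(1, Mul(-1, Pow(Add(29, Add(13, Mul(-1, 12))), Rational(1, 2)))))) = Add(-1948, Mul(-1, Add(1, Mul(-1, Pow(Add(29, Add(13, -12)), Rational(1, 2)))))) = Add(-1948, Mul(-1, Add(1, Mul(-1, Pow(Add(29, 1), Rational(1, 2)))))) = Add(-1948, Mul(-1, Add(1, Mul(-1, Pow(30, Rational(1, 2)))))) = Add(-1948, Add(-1, Pow(30, Rational(1, 2)))) = Add(-1949, Pow(30, Rational(1, 2)))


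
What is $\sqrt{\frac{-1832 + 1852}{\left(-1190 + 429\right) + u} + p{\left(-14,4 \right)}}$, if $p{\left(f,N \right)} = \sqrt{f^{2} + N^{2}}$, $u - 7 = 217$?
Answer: $\frac{\sqrt{-10740 + 576738 \sqrt{53}}}{537} \approx 3.8109$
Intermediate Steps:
$u = 224$ ($u = 7 + 217 = 224$)
$p{\left(f,N \right)} = \sqrt{N^{2} + f^{2}}$
$\sqrt{\frac{-1832 + 1852}{\left(-1190 + 429\right) + u} + p{\left(-14,4 \right)}} = \sqrt{\frac{-1832 + 1852}{\left(-1190 + 429\right) + 224} + \sqrt{4^{2} + \left(-14\right)^{2}}} = \sqrt{\frac{20}{-761 + 224} + \sqrt{16 + 196}} = \sqrt{\frac{20}{-537} + \sqrt{212}} = \sqrt{20 \left(- \frac{1}{537}\right) + 2 \sqrt{53}} = \sqrt{- \frac{20}{537} + 2 \sqrt{53}}$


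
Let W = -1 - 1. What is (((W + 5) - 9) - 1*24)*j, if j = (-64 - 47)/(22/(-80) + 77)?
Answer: 14800/341 ≈ 43.402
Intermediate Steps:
W = -2
j = -1480/1023 (j = -111/(22*(-1/80) + 77) = -111/(-11/40 + 77) = -111/3069/40 = -111*40/3069 = -1480/1023 ≈ -1.4467)
(((W + 5) - 9) - 1*24)*j = (((-2 + 5) - 9) - 1*24)*(-1480/1023) = ((3 - 9) - 24)*(-1480/1023) = (-6 - 24)*(-1480/1023) = -30*(-1480/1023) = 14800/341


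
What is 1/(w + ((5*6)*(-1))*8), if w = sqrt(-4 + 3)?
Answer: -240/57601 - I/57601 ≈ -0.0041666 - 1.7361e-5*I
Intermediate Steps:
w = I (w = sqrt(-1) = I ≈ 1.0*I)
1/(w + ((5*6)*(-1))*8) = 1/(I + ((5*6)*(-1))*8) = 1/(I + (30*(-1))*8) = 1/(I - 30*8) = 1/(I - 240) = 1/(-240 + I) = (-240 - I)/57601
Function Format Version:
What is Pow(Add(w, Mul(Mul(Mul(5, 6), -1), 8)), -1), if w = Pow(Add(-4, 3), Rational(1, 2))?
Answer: Add(Rational(-240, 57601), Mul(Rational(-1, 57601), I)) ≈ Add(-0.0041666, Mul(-1.7361e-5, I))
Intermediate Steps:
w = I (w = Pow(-1, Rational(1, 2)) = I ≈ Mul(1.0000, I))
Pow(Add(w, Mul(Mul(Mul(5, 6), -1), 8)), -1) = Pow(Add(I, Mul(Mul(Mul(5, 6), -1), 8)), -1) = Pow(Add(I, Mul(Mul(30, -1), 8)), -1) = Pow(Add(I, Mul(-30, 8)), -1) = Pow(Add(I, -240), -1) = Pow(Add(-240, I), -1) = Mul(Rational(1, 57601), Add(-240, Mul(-1, I)))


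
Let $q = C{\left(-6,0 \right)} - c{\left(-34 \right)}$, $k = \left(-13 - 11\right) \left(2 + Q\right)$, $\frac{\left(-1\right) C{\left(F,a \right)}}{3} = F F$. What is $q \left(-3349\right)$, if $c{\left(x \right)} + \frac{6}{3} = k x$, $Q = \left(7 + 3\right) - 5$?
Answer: $19484482$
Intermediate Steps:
$C{\left(F,a \right)} = - 3 F^{2}$ ($C{\left(F,a \right)} = - 3 F F = - 3 F^{2}$)
$Q = 5$ ($Q = 10 - 5 = 5$)
$k = -168$ ($k = \left(-13 - 11\right) \left(2 + 5\right) = \left(-24\right) 7 = -168$)
$c{\left(x \right)} = -2 - 168 x$
$q = -5818$ ($q = - 3 \left(-6\right)^{2} - \left(-2 - -5712\right) = \left(-3\right) 36 - \left(-2 + 5712\right) = -108 - 5710 = -5818$)
$q \left(-3349\right) = \left(-5818\right) \left(-3349\right) = 19484482$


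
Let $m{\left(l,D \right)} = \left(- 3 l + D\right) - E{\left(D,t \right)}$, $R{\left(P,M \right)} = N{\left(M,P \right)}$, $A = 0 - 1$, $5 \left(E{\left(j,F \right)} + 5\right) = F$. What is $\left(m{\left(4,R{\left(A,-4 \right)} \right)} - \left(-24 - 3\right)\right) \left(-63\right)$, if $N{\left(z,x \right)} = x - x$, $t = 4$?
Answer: $- \frac{6048}{5} \approx -1209.6$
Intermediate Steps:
$E{\left(j,F \right)} = -5 + \frac{F}{5}$
$A = -1$
$N{\left(z,x \right)} = 0$
$R{\left(P,M \right)} = 0$
$m{\left(l,D \right)} = \frac{21}{5} + D - 3 l$ ($m{\left(l,D \right)} = \left(- 3 l + D\right) - \left(-5 + \frac{1}{5} \cdot 4\right) = \left(D - 3 l\right) - \left(-5 + \frac{4}{5}\right) = \left(D - 3 l\right) - - \frac{21}{5} = \left(D - 3 l\right) + \frac{21}{5} = \frac{21}{5} + D - 3 l$)
$\left(m{\left(4,R{\left(A,-4 \right)} \right)} - \left(-24 - 3\right)\right) \left(-63\right) = \left(\left(\frac{21}{5} + 0 - 12\right) - \left(-24 - 3\right)\right) \left(-63\right) = \left(\left(\frac{21}{5} + 0 - 12\right) - -27\right) \left(-63\right) = \left(- \frac{39}{5} + 27\right) \left(-63\right) = \frac{96}{5} \left(-63\right) = - \frac{6048}{5}$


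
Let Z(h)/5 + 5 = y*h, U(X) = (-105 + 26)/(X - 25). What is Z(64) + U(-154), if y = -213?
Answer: -12205036/179 ≈ -68185.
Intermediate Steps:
U(X) = -79/(-25 + X)
Z(h) = -25 - 1065*h (Z(h) = -25 + 5*(-213*h) = -25 - 1065*h)
Z(64) + U(-154) = (-25 - 1065*64) - 79/(-25 - 154) = (-25 - 68160) - 79/(-179) = -68185 - 79*(-1/179) = -68185 + 79/179 = -12205036/179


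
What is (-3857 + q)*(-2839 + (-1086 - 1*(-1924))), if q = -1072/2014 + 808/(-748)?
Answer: 1453949529459/188309 ≈ 7.7211e+6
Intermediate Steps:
q = -303646/188309 (q = -1072*1/2014 + 808*(-1/748) = -536/1007 - 202/187 = -303646/188309 ≈ -1.6125)
(-3857 + q)*(-2839 + (-1086 - 1*(-1924))) = (-3857 - 303646/188309)*(-2839 + (-1086 - 1*(-1924))) = -726611459*(-2839 + (-1086 + 1924))/188309 = -726611459*(-2839 + 838)/188309 = -726611459/188309*(-2001) = 1453949529459/188309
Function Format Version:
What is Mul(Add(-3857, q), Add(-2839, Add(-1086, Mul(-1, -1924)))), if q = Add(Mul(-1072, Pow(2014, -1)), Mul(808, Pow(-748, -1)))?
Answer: Rational(1453949529459, 188309) ≈ 7.7211e+6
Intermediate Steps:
q = Rational(-303646, 188309) (q = Add(Mul(-1072, Rational(1, 2014)), Mul(808, Rational(-1, 748))) = Add(Rational(-536, 1007), Rational(-202, 187)) = Rational(-303646, 188309) ≈ -1.6125)
Mul(Add(-3857, q), Add(-2839, Add(-1086, Mul(-1, -1924)))) = Mul(Add(-3857, Rational(-303646, 188309)), Add(-2839, Add(-1086, Mul(-1, -1924)))) = Mul(Rational(-726611459, 188309), Add(-2839, Add(-1086, 1924))) = Mul(Rational(-726611459, 188309), Add(-2839, 838)) = Mul(Rational(-726611459, 188309), -2001) = Rational(1453949529459, 188309)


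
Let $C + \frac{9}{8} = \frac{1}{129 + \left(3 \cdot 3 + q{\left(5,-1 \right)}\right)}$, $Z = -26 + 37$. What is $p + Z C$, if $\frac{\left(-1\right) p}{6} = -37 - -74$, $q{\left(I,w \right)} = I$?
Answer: $- \frac{24367}{104} \approx -234.3$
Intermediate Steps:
$Z = 11$
$p = -222$ ($p = - 6 \left(-37 - -74\right) = - 6 \left(-37 + 74\right) = \left(-6\right) 37 = -222$)
$C = - \frac{1279}{1144}$ ($C = - \frac{9}{8} + \frac{1}{129 + \left(3 \cdot 3 + 5\right)} = - \frac{9}{8} + \frac{1}{129 + \left(9 + 5\right)} = - \frac{9}{8} + \frac{1}{129 + 14} = - \frac{9}{8} + \frac{1}{143} = - \frac{1279}{1144} \approx -1.118$)
$p + Z C = -222 + 11 \left(- \frac{1279}{1144}\right) = -222 - \frac{1279}{104} = - \frac{24367}{104}$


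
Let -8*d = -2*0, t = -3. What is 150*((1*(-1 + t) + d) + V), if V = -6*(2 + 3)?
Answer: -5100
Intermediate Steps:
d = 0 (d = -(-1)*0/4 = -⅛*0 = 0)
V = -30 (V = -6*5 = -30)
150*((1*(-1 + t) + d) + V) = 150*((1*(-1 - 3) + 0) - 30) = 150*((1*(-4) + 0) - 30) = 150*((-4 + 0) - 30) = 150*(-4 - 30) = 150*(-34) = -5100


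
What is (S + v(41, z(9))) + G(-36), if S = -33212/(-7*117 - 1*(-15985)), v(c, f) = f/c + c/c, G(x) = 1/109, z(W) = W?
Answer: -32573961/33888427 ≈ -0.96121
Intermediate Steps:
G(x) = 1/109
v(c, f) = 1 + f/c (v(c, f) = f/c + 1 = 1 + f/c)
S = -16606/7583 (S = -33212/(-819 + 15985) = -33212/15166 = -33212*1/15166 = -16606/7583 ≈ -2.1899)
(S + v(41, z(9))) + G(-36) = (-16606/7583 + (41 + 9)/41) + 1/109 = (-16606/7583 + (1/41)*50) + 1/109 = (-16606/7583 + 50/41) + 1/109 = -301696/310903 + 1/109 = -32573961/33888427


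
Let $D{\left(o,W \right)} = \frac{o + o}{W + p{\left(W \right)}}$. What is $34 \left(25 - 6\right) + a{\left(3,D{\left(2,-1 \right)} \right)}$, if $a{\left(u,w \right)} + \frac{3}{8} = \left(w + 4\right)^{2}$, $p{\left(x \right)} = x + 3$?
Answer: $\frac{5677}{8} \approx 709.63$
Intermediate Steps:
$p{\left(x \right)} = 3 + x$
$D{\left(o,W \right)} = \frac{2 o}{3 + 2 W}$ ($D{\left(o,W \right)} = \frac{o + o}{W + \left(3 + W\right)} = \frac{2 o}{3 + 2 W}$)
$a{\left(u,w \right)} = - \frac{3}{8} + \left(4 + w\right)^{2}$ ($a{\left(u,w \right)} = - \frac{3}{8} + \left(w + 4\right)^{2} = - \frac{3}{8} + \left(4 + w\right)^{2}$)
$34 \left(25 - 6\right) + a{\left(3,D{\left(2,-1 \right)} \right)} = 34 \left(25 - 6\right) - \left(\frac{3}{8} - \left(4 + 2 \cdot 2 \frac{1}{3 + 2 \left(-1\right)}\right)^{2}\right) = 34 \left(25 - 6\right) - \left(\frac{3}{8} - \left(4 + 2 \cdot 2 \frac{1}{3 - 2}\right)^{2}\right) = 34 \cdot 19 - \left(\frac{3}{8} - \left(4 + 2 \cdot 2 \cdot 1^{-1}\right)^{2}\right) = 646 - \left(\frac{3}{8} - \left(4 + 2 \cdot 2 \cdot 1\right)^{2}\right) = 646 - \left(\frac{3}{8} - \left(4 + 4\right)^{2}\right) = 646 - \left(\frac{3}{8} - 8^{2}\right) = 646 + \left(- \frac{3}{8} + 64\right) = 646 + \frac{509}{8} = \frac{5677}{8}$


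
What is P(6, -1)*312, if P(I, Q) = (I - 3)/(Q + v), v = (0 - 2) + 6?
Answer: 312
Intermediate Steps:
v = 4 (v = -2 + 6 = 4)
P(I, Q) = (-3 + I)/(4 + Q) (P(I, Q) = (I - 3)/(Q + 4) = (-3 + I)/(4 + Q))
P(6, -1)*312 = ((-3 + 6)/(4 - 1))*312 = (3/3)*312 = ((1/3)*3)*312 = 1*312 = 312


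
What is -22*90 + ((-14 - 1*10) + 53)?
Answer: -1951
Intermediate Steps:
-22*90 + ((-14 - 1*10) + 53) = -1980 + ((-14 - 10) + 53) = -1980 + (-24 + 53) = -1980 + 29 = -1951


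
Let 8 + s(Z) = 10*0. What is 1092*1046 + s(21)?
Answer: 1142224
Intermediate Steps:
s(Z) = -8 (s(Z) = -8 + 10*0 = -8 + 0 = -8)
1092*1046 + s(21) = 1092*1046 - 8 = 1142232 - 8 = 1142224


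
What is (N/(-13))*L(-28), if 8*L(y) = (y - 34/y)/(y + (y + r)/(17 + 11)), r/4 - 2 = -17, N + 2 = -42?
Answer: 4125/11336 ≈ 0.36388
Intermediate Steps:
N = -44 (N = -2 - 42 = -44)
r = -60 (r = 8 + 4*(-17) = 8 - 68 = -60)
L(y) = (y - 34/y)/(8*(-15/7 + 29*y/28)) (L(y) = ((y - 34/y)/(y + (y - 60)/(17 + 11)))/8 = ((y - 34/y)/(y + (-60 + y)/28))/8 = ((y - 34/y)/(y + (-60 + y)*(1/28)))/8 = ((y - 34/y)/(y + (-15/7 + y/28)))/8 = ((y - 34/y)/(-15/7 + 29*y/28))/8 = (y - 34/y)/(8*(-15/7 + 29*y/28)))
(N/(-13))*L(-28) = (-44/(-13))*((7/2)*(-34 + (-28)²)/(-28*(-60 + 29*(-28)))) = (-44*(-1/13))*((7/2)*(-1/28)*(-34 + 784)/(-60 - 812)) = 44*((7/2)*(-1/28)*750/(-872))/13 = 44*((7/2)*(-1/28)*(-1/872)*750)/13 = (44/13)*(375/3488) = 4125/11336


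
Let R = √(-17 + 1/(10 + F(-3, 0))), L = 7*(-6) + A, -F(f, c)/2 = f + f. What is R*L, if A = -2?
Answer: -2*I*√8206 ≈ -181.17*I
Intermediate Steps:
F(f, c) = -4*f (F(f, c) = -2*(f + f) = -4*f)
L = -44 (L = 7*(-6) - 2 = -42 - 2 = -44)
R = I*√8206/22 (R = √(-17 + 1/(10 - 4*(-3))) = √(-17 + 1/(10 + 12)) = √(-17 + 1/22) = √(-373/22) = I*√8206/22 ≈ 4.1176*I)
R*L = (I*√8206/22)*(-44) = -2*I*√8206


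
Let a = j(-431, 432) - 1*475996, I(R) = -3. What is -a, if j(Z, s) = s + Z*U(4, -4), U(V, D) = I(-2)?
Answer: 474271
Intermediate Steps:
U(V, D) = -3
j(Z, s) = s - 3*Z (j(Z, s) = s + Z*(-3) = s - 3*Z)
a = -474271 (a = (432 - 3*(-431)) - 1*475996 = (432 + 1293) - 475996 = 1725 - 475996 = -474271)
-a = -1*(-474271) = 474271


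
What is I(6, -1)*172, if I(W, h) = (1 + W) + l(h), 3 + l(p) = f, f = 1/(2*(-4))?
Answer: 1333/2 ≈ 666.50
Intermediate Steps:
f = -1/8 (f = (1/2)*(-1/4) = -1/8 ≈ -0.12500)
l(p) = -25/8 (l(p) = -3 - 1/8 = -25/8)
I(W, h) = -17/8 + W (I(W, h) = (1 + W) - 25/8 = -17/8 + W)
I(6, -1)*172 = (-17/8 + 6)*172 = (31/8)*172 = 1333/2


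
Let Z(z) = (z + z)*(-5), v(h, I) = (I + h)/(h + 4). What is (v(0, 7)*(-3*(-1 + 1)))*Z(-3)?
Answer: 0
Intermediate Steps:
v(h, I) = (I + h)/(4 + h)
Z(z) = -10*z (Z(z) = (2*z)*(-5) = -10*z)
(v(0, 7)*(-3*(-1 + 1)))*Z(-3) = (((7 + 0)/(4 + 0))*(-3*(-1 + 1)))*(-10*(-3)) = ((7/4)*(-3*0))*30 = (((¼)*7)*0)*30 = ((7/4)*0)*30 = 0*30 = 0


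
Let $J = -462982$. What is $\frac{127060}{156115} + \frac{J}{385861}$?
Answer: $- \frac{4650187254}{12047738003} \approx -0.38598$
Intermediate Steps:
$\frac{127060}{156115} + \frac{J}{385861} = \frac{127060}{156115} - \frac{462982}{385861} = 127060 \cdot \frac{1}{156115} - \frac{462982}{385861} = \frac{25412}{31223} - \frac{462982}{385861} = - \frac{4650187254}{12047738003}$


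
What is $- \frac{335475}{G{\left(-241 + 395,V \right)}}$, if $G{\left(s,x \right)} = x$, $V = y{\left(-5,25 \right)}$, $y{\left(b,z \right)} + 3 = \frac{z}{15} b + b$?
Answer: $\frac{143775}{7} \approx 20539.0$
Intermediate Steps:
$y{\left(b,z \right)} = -3 + b + \frac{b z}{15}$ ($y{\left(b,z \right)} = -3 + \left(\frac{z}{15} b + b\right) = -3 + \left(\frac{b z}{15} + b\right) = -3 + \left(b + \frac{b z}{15}\right) = -3 + b + \frac{b z}{15}$)
$V = - \frac{49}{3}$ ($V = -3 - 5 + \frac{1}{15} \left(-5\right) 25 = -3 - 5 - \frac{25}{3} = - \frac{49}{3} \approx -16.333$)
$- \frac{335475}{G{\left(-241 + 395,V \right)}} = - \frac{335475}{- \frac{49}{3}} = \left(-335475\right) \left(- \frac{3}{49}\right) = \frac{143775}{7}$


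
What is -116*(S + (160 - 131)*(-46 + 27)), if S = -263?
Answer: 94424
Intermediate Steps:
-116*(S + (160 - 131)*(-46 + 27)) = -116*(-263 + (160 - 131)*(-46 + 27)) = -116*(-263 + 29*(-19)) = -116*(-263 - 551) = -116*(-814) = 94424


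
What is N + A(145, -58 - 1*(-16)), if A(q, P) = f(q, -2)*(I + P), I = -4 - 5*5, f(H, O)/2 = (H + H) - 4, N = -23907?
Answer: -64519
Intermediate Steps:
f(H, O) = -8 + 4*H (f(H, O) = 2*((H + H) - 4) = 2*(2*H - 4) = 2*(-4 + 2*H) = -8 + 4*H)
I = -29 (I = -4 - 25 = -29)
A(q, P) = (-29 + P)*(-8 + 4*q) (A(q, P) = (-8 + 4*q)*(-29 + P) = (-29 + P)*(-8 + 4*q))
N + A(145, -58 - 1*(-16)) = -23907 + 4*(-29 + (-58 - 1*(-16)))*(-2 + 145) = -23907 + 4*(-29 + (-58 + 16))*143 = -23907 + 4*(-29 - 42)*143 = -23907 + 4*(-71)*143 = -23907 - 40612 = -64519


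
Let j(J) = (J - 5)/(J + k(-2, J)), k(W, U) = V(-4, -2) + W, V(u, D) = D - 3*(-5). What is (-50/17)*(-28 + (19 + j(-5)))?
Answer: 1600/51 ≈ 31.373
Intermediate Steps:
V(u, D) = 15 + D (V(u, D) = D + 15 = 15 + D)
k(W, U) = 13 + W (k(W, U) = (15 - 2) + W = 13 + W)
j(J) = (-5 + J)/(11 + J) (j(J) = (J - 5)/(J + (13 - 2)) = (-5 + J)/(J + 11) = (-5 + J)/(11 + J))
(-50/17)*(-28 + (19 + j(-5))) = (-50/17)*(-28 + (19 + (-5 - 5)/(11 - 5))) = (-50*1/17)*(-28 + (19 - 10/6)) = -50*(-28 + (19 + (1/6)*(-10)))/17 = -50*(-28 + (19 - 5/3))/17 = -50*(-28 + 52/3)/17 = -50/17*(-32/3) = 1600/51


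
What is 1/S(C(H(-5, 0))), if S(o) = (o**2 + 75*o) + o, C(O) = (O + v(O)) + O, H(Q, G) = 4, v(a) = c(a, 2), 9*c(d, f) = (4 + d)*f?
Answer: 81/67936 ≈ 0.0011923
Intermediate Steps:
c(d, f) = f*(4 + d)/9 (c(d, f) = ((4 + d)*f)/9 = (f*(4 + d))/9 = f*(4 + d)/9)
v(a) = 8/9 + 2*a/9 (v(a) = (1/9)*2*(4 + a) = 8/9 + 2*a/9)
C(O) = 8/9 + 20*O/9 (C(O) = (O + (8/9 + 2*O/9)) + O = (8/9 + 11*O/9) + O = 8/9 + 20*O/9)
S(o) = o**2 + 76*o
1/S(C(H(-5, 0))) = 1/((8/9 + (20/9)*4)*(76 + (8/9 + (20/9)*4))) = 1/((8/9 + 80/9)*(76 + (8/9 + 80/9))) = 1/(88*(76 + 88/9)/9) = 1/((88/9)*(772/9)) = 1/(67936/81) = 81/67936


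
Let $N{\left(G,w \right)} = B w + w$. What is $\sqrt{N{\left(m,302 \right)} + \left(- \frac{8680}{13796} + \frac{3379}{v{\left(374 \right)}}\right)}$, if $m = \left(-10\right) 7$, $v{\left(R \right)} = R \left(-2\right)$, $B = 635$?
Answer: $\frac{\sqrt{319581782478312519}}{1289926} \approx 438.25$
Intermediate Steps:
$v{\left(R \right)} = - 2 R$
$m = -70$
$N{\left(G,w \right)} = 636 w$ ($N{\left(G,w \right)} = 635 w + w = 636 w$)
$\sqrt{N{\left(m,302 \right)} + \left(- \frac{8680}{13796} + \frac{3379}{v{\left(374 \right)}}\right)} = \sqrt{636 \cdot 302 + \left(- \frac{8680}{13796} + \frac{3379}{\left(-2\right) 374}\right)} = \sqrt{192072 + \left(\left(-8680\right) \frac{1}{13796} + \frac{3379}{-748}\right)} = \sqrt{192072 + \left(- \frac{2170}{3449} + 3379 \left(- \frac{1}{748}\right)\right)} = \sqrt{192072 - \frac{13277331}{2579852}} = \sqrt{\frac{495504056013}{2579852}} = \frac{\sqrt{319581782478312519}}{1289926}$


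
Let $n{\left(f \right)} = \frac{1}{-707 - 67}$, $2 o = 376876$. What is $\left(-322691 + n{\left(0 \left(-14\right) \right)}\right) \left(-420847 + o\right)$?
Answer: $\frac{58047130719515}{774} \approx 7.4996 \cdot 10^{10}$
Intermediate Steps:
$o = 188438$ ($o = \frac{1}{2} \cdot 376876 = 188438$)
$n{\left(f \right)} = - \frac{1}{774}$ ($n{\left(f \right)} = \frac{1}{-774} = - \frac{1}{774}$)
$\left(-322691 + n{\left(0 \left(-14\right) \right)}\right) \left(-420847 + o\right) = \left(-322691 - \frac{1}{774}\right) \left(-420847 + 188438\right) = \left(- \frac{249762835}{774}\right) \left(-232409\right) = \frac{58047130719515}{774}$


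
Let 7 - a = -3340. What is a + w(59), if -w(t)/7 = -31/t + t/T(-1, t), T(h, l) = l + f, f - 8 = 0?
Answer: 13220863/3953 ≈ 3344.5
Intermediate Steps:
f = 8 (f = 8 + 0 = 8)
T(h, l) = 8 + l (T(h, l) = l + 8 = 8 + l)
a = 3347 (a = 7 - 1*(-3340) = 7 + 3340 = 3347)
w(t) = 217/t - 7*t/(8 + t) (w(t) = -7*(-31/t + t/(8 + t)) = 217/t - 7*t/(8 + t))
a + w(59) = 3347 + 7*(248 - 1*59² + 31*59)/(59*(8 + 59)) = 3347 + 7*(1/59)*(248 - 1*3481 + 1829)/67 = 3347 + 7*(1/59)*(1/67)*(248 - 3481 + 1829) = 3347 + 7*(1/59)*(1/67)*(-1404) = 3347 - 9828/3953 = 13220863/3953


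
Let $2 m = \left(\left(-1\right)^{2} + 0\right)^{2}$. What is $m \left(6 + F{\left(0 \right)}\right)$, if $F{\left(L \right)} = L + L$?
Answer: $3$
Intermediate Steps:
$F{\left(L \right)} = 2 L$
$m = \frac{1}{2}$ ($m = \frac{\left(\left(-1\right)^{2} + 0\right)^{2}}{2} = \frac{\left(1 + 0\right)^{2}}{2} = \frac{1^{2}}{2} = \frac{1}{2} \cdot 1 = \frac{1}{2} \approx 0.5$)
$m \left(6 + F{\left(0 \right)}\right) = \frac{6 + 2 \cdot 0}{2} = \frac{6 + 0}{2} = \frac{1}{2} \cdot 6 = 3$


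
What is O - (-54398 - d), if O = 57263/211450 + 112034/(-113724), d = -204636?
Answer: -34738281914272/231220575 ≈ -1.5024e+5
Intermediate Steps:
O = -165167422/231220575 (O = 57263*(1/211450) + 112034*(-1/113724) = 57263/211450 - 4309/4374 = -165167422/231220575 ≈ -0.71433)
O - (-54398 - d) = -165167422/231220575 - (-54398 - 1*(-204636)) = -165167422/231220575 - (-54398 + 204636) = -165167422/231220575 - 1*150238 = -165167422/231220575 - 150238 = -34738281914272/231220575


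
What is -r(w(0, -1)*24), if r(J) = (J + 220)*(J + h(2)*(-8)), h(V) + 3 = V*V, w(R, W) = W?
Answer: 6272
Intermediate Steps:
h(V) = -3 + V² (h(V) = -3 + V*V = -3 + V²)
r(J) = (-8 + J)*(220 + J) (r(J) = (J + 220)*(J + (-3 + 2²)*(-8)) = (220 + J)*(J + (-3 + 4)*(-8)) = (220 + J)*(J + 1*(-8)) = (220 + J)*(J - 8) = (220 + J)*(-8 + J) = (-8 + J)*(220 + J))
-r(w(0, -1)*24) = -(-1760 + (-1*24)² + 212*(-1*24)) = -(-1760 + (-24)² + 212*(-24)) = -(-1760 + 576 - 5088) = -1*(-6272) = 6272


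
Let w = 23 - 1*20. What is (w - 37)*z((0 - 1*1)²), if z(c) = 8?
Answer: -272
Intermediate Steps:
w = 3 (w = 23 - 20 = 3)
(w - 37)*z((0 - 1*1)²) = (3 - 37)*8 = -34*8 = -272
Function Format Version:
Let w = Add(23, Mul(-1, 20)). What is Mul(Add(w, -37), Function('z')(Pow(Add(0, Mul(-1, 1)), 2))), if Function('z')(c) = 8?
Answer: -272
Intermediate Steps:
w = 3 (w = Add(23, -20) = 3)
Mul(Add(w, -37), Function('z')(Pow(Add(0, Mul(-1, 1)), 2))) = Mul(Add(3, -37), 8) = Mul(-34, 8) = -272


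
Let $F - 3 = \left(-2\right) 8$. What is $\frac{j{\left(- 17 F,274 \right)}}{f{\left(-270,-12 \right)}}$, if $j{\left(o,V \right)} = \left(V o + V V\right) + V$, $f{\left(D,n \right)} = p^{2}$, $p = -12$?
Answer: $\frac{8494}{9} \approx 943.78$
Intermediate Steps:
$f{\left(D,n \right)} = 144$ ($f{\left(D,n \right)} = \left(-12\right)^{2} = 144$)
$F = -13$ ($F = 3 - 16 = -13$)
$j{\left(o,V \right)} = V + V^{2} + V o$ ($j{\left(o,V \right)} = \left(V o + V^{2}\right) + V = \left(V^{2} + V o\right) + V = V + V^{2} + V o$)
$\frac{j{\left(- 17 F,274 \right)}}{f{\left(-270,-12 \right)}} = \frac{274 \left(1 + 274 - -221\right)}{144} = 274 \left(1 + 274 + 221\right) \frac{1}{144} = 274 \cdot 496 \cdot \frac{1}{144} = 135904 \cdot \frac{1}{144} = \frac{8494}{9}$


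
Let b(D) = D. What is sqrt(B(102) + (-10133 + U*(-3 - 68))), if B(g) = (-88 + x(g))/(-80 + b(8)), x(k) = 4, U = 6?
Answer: I*sqrt(380082)/6 ≈ 102.75*I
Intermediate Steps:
B(g) = 7/6 (B(g) = (-88 + 4)/(-80 + 8) = -84/(-72) = -84*(-1/72) = 7/6)
sqrt(B(102) + (-10133 + U*(-3 - 68))) = sqrt(7/6 + (-10133 + 6*(-3 - 68))) = sqrt(7/6 + (-10133 + 6*(-71))) = sqrt(7/6 + (-10133 - 426)) = sqrt(7/6 - 10559) = sqrt(-63347/6) = I*sqrt(380082)/6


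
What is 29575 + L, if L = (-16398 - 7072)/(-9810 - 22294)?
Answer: 474749635/16052 ≈ 29576.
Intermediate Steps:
L = 11735/16052 (L = -23470/(-32104) = -23470*(-1/32104) = 11735/16052 ≈ 0.73106)
29575 + L = 29575 + 11735/16052 = 474749635/16052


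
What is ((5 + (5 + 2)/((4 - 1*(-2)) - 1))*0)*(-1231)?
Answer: 0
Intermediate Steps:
((5 + (5 + 2)/((4 - 1*(-2)) - 1))*0)*(-1231) = ((5 + 7/((4 + 2) - 1))*0)*(-1231) = ((5 + 7/(6 - 1))*0)*(-1231) = ((5 + 7/5)*0)*(-1231) = ((32/5)*0)*(-1231) = 0*(-1231) = 0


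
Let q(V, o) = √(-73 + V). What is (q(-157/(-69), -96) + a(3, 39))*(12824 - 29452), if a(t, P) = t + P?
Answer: -698376 - 66512*I*√21045/69 ≈ -6.9838e+5 - 1.3984e+5*I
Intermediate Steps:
a(t, P) = P + t
(q(-157/(-69), -96) + a(3, 39))*(12824 - 29452) = (√(-73 - 157/(-69)) + (39 + 3))*(12824 - 29452) = (√(-73 - 157*(-1/69)) + 42)*(-16628) = (√(-73 + 157/69) + 42)*(-16628) = (√(-4880/69) + 42)*(-16628) = (4*I*√21045/69 + 42)*(-16628) = (42 + 4*I*√21045/69)*(-16628) = -698376 - 66512*I*√21045/69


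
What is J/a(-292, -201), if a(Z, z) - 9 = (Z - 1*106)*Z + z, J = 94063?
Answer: 94063/116024 ≈ 0.81072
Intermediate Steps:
a(Z, z) = 9 + z + Z*(-106 + Z) (a(Z, z) = 9 + ((Z - 1*106)*Z + z) = 9 + ((Z - 106)*Z + z) = 9 + ((-106 + Z)*Z + z) = 9 + (Z*(-106 + Z) + z) = 9 + (z + Z*(-106 + Z)) = 9 + z + Z*(-106 + Z))
J/a(-292, -201) = 94063/(9 - 201 + (-292)**2 - 106*(-292)) = 94063/(9 - 201 + 85264 + 30952) = 94063/116024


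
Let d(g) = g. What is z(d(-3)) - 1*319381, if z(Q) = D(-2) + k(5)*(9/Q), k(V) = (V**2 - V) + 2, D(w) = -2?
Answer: -319449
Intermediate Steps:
k(V) = 2 + V**2 - V
z(Q) = -2 + 198/Q (z(Q) = -2 + (2 + 5**2 - 1*5)*(9/Q) = -2 + (2 + 25 - 5)*(9/Q) = -2 + 22*(9/Q) = -2 + 198/Q)
z(d(-3)) - 1*319381 = (-2 + 198/(-3)) - 1*319381 = (-2 + 198*(-1/3)) - 319381 = (-2 - 66) - 319381 = -68 - 319381 = -319449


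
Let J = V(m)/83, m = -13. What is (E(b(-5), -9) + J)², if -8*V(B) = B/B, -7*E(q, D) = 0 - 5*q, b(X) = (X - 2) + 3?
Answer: 176544369/21603904 ≈ 8.1719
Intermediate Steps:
b(X) = 1 + X (b(X) = (-2 + X) + 3 = 1 + X)
E(q, D) = 5*q/7 (E(q, D) = -(0 - 5*q)/7 = -(-5)*q/7 = 5*q/7)
V(B) = -⅛ (V(B) = -B/(8*B) = -⅛*1 = -⅛)
J = -1/664 (J = -⅛/83 = -⅛*1/83 = -1/664 ≈ -0.0015060)
(E(b(-5), -9) + J)² = (5*(1 - 5)/7 - 1/664)² = ((5/7)*(-4) - 1/664)² = (-20/7 - 1/664)² = (-13287/4648)² = 176544369/21603904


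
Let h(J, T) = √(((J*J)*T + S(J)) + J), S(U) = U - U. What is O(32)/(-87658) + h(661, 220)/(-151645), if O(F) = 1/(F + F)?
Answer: -1/5610112 - √96123281/151645 ≈ -0.064653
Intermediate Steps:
S(U) = 0
h(J, T) = √(J + T*J²) (h(J, T) = √(((J*J)*T + 0) + J) = √((J²*T + 0) + J) = √((T*J² + 0) + J) = √(T*J² + J) = √(J + T*J²))
O(F) = 1/(2*F)
O(32)/(-87658) + h(661, 220)/(-151645) = ((½)/32)/(-87658) + √(661*(1 + 661*220))/(-151645) = ((½)*(1/32))*(-1/87658) + √(661*(1 + 145420))*(-1/151645) = (1/64)*(-1/87658) + √(661*145421)*(-1/151645) = -1/5610112 + √96123281*(-1/151645) = -1/5610112 - √96123281/151645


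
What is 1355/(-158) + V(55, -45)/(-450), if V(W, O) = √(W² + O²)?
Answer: -1355/158 - √202/90 ≈ -8.7339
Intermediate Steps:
V(W, O) = √(O² + W²)
1355/(-158) + V(55, -45)/(-450) = 1355/(-158) + √((-45)² + 55²)/(-450) = 1355*(-1/158) + √(2025 + 3025)*(-1/450) = -1355/158 + √5050*(-1/450) = -1355/158 + (5*√202)*(-1/450) = -1355/158 - √202/90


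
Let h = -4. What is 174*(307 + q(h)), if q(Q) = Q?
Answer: 52722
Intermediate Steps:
174*(307 + q(h)) = 174*(307 - 4) = 174*303 = 52722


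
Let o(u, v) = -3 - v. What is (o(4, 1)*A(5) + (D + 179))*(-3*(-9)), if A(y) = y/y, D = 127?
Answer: 8154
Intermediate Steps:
A(y) = 1
(o(4, 1)*A(5) + (D + 179))*(-3*(-9)) = ((-3 - 1*1)*1 + (127 + 179))*(-3*(-9)) = ((-3 - 1)*1 + 306)*27 = (-4*1 + 306)*27 = (-4 + 306)*27 = 302*27 = 8154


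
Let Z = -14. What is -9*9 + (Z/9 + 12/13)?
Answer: -9551/117 ≈ -81.632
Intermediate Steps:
-9*9 + (Z/9 + 12/13) = -9*9 + (-14/9 + 12/13) = -81 + (-14*⅑ + 12*(1/13)) = -81 + (-14/9 + 12/13) = -81 - 74/117 = -9551/117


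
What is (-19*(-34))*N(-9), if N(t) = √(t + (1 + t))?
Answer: 646*I*√17 ≈ 2663.5*I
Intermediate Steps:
N(t) = √(1 + 2*t)
(-19*(-34))*N(-9) = (-19*(-34))*√(1 + 2*(-9)) = 646*√(1 - 18) = 646*√(-17) = 646*(I*√17) = 646*I*√17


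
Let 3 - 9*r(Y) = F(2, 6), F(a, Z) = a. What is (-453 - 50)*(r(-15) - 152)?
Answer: 687601/9 ≈ 76400.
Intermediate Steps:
r(Y) = ⅑ (r(Y) = ⅓ - ⅑*2 = ⅓ - 2/9 = ⅑)
(-453 - 50)*(r(-15) - 152) = (-453 - 50)*(⅑ - 152) = -503*(-1367/9) = 687601/9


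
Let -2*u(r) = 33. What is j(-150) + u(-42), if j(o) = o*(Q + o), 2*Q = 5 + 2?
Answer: 43917/2 ≈ 21959.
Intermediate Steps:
Q = 7/2 (Q = (5 + 2)/2 = (½)*7 = 7/2 ≈ 3.5000)
u(r) = -33/2 (u(r) = -½*33 = -33/2)
j(o) = o*(7/2 + o)
j(-150) + u(-42) = (½)*(-150)*(7 + 2*(-150)) - 33/2 = (½)*(-150)*(7 - 300) - 33/2 = (½)*(-150)*(-293) - 33/2 = 21975 - 33/2 = 43917/2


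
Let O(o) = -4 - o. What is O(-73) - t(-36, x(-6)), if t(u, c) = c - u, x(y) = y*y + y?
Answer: 3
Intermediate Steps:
x(y) = y + y² (x(y) = y² + y = y + y²)
O(-73) - t(-36, x(-6)) = (-4 - 1*(-73)) - (-6*(1 - 6) - 1*(-36)) = (-4 + 73) - (-6*(-5) + 36) = 69 - (30 + 36) = 69 - 1*66 = 69 - 66 = 3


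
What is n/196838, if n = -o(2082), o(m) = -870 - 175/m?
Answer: 1811515/409816716 ≈ 0.0044203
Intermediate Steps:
n = 1811515/2082 (n = -(-870 - 175/2082) = -1*(-1811515/2082) = 1811515/2082 ≈ 870.08)
n/196838 = (1811515/2082)/196838 = (1811515/2082)*(1/196838) = 1811515/409816716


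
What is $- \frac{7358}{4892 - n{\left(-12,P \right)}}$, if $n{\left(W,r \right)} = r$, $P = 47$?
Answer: $- \frac{7358}{4845} \approx -1.5187$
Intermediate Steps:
$- \frac{7358}{4892 - n{\left(-12,P \right)}} = - \frac{7358}{4892 - 47} = - \frac{7358}{4845}$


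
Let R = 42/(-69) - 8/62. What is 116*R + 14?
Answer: -51034/713 ≈ -71.576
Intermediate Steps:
R = -526/713 (R = 42*(-1/69) - 8*1/62 = -14/23 - 4/31 = -526/713 ≈ -0.73773)
116*R + 14 = 116*(-526/713) + 14 = -61016/713 + 14 = -51034/713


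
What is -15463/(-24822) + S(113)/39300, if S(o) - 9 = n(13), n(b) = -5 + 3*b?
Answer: 14494363/23226300 ≈ 0.62405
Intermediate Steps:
S(o) = 43 (S(o) = 9 + (-5 + 3*13) = 9 + (-5 + 39) = 9 + 34 = 43)
-15463/(-24822) + S(113)/39300 = -15463/(-24822) + 43/39300 = -15463*(-1/24822) + 43*(1/39300) = 2209/3546 + 43/39300 = 14494363/23226300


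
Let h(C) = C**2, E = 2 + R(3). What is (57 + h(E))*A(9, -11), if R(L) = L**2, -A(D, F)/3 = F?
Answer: 5874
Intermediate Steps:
A(D, F) = -3*F
E = 11 (E = 2 + 3**2 = 2 + 9 = 11)
(57 + h(E))*A(9, -11) = (57 + 11**2)*(-3*(-11)) = (57 + 121)*33 = 178*33 = 5874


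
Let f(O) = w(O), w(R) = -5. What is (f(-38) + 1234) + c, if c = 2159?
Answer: 3388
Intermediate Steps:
f(O) = -5
(f(-38) + 1234) + c = (-5 + 1234) + 2159 = 1229 + 2159 = 3388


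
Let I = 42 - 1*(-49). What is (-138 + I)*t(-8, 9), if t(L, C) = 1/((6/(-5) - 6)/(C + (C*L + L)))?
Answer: -16685/36 ≈ -463.47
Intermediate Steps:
I = 91 (I = 42 + 49 = 91)
t(L, C) = -5*C/36 - 5*L/36 - 5*C*L/36 (t(L, C) = 1/((6*(-1/5) - 6)/(C + (L + C*L))) = 1/((-6/5 - 6)/(C + L + C*L)) = 1/(-36/(5*(C + L + C*L))) = -5*C/36 - 5*L/36 - 5*C*L/36)
(-138 + I)*t(-8, 9) = (-138 + 91)*(-5/36*9 - 5/36*(-8) - 5/36*9*(-8)) = -47*(-5/4 + 10/9 + 10) = -47*355/36 = -16685/36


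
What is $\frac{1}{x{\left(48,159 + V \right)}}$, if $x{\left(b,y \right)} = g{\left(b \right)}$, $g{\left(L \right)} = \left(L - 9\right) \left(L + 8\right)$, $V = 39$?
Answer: $\frac{1}{2184} \approx 0.00045788$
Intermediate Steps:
$g{\left(L \right)} = \left(-9 + L\right) \left(8 + L\right)$
$x{\left(b,y \right)} = -72 + b^{2} - b$
$\frac{1}{x{\left(48,159 + V \right)}} = \frac{1}{-72 + 48^{2} - 48} = \frac{1}{-72 + 2304 - 48} = \frac{1}{2184}$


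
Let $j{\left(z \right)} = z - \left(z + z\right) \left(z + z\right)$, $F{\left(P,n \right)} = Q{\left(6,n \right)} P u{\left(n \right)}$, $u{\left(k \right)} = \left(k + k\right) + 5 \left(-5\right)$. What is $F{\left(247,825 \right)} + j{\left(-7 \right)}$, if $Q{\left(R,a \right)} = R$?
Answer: $2408047$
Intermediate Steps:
$u{\left(k \right)} = -25 + 2 k$ ($u{\left(k \right)} = 2 k - 25 = -25 + 2 k$)
$F{\left(P,n \right)} = 6 P \left(-25 + 2 n\right)$
$j{\left(z \right)} = z - 4 z^{2}$ ($j{\left(z \right)} = z - 2 z 2 z = z - 4 z^{2}$)
$F{\left(247,825 \right)} + j{\left(-7 \right)} = 6 \cdot 247 \left(-25 + 2 \cdot 825\right) - 7 \left(1 - -28\right) = 6 \cdot 247 \left(-25 + 1650\right) - 7 \left(1 + 28\right) = 6 \cdot 247 \cdot 1625 - 203 = 2408250 - 203 = 2408047$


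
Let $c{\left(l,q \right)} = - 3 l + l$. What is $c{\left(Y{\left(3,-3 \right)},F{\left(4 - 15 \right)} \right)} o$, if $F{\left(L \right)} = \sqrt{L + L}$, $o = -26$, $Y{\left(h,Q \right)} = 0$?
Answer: $0$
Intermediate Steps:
$F{\left(L \right)} = \sqrt{2} \sqrt{L}$ ($F{\left(L \right)} = \sqrt{2 L} = \sqrt{2} \sqrt{L}$)
$c{\left(l,q \right)} = - 2 l$
$c{\left(Y{\left(3,-3 \right)},F{\left(4 - 15 \right)} \right)} o = \left(-2\right) 0 \left(-26\right) = 0 \left(-26\right) = 0$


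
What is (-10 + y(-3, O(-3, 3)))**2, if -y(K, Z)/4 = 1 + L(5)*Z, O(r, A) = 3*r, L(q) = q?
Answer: 27556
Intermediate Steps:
y(K, Z) = -4 - 20*Z (y(K, Z) = -4*(1 + 5*Z) = -4 - 20*Z)
(-10 + y(-3, O(-3, 3)))**2 = (-10 + (-4 - 60*(-3)))**2 = (-10 + (-4 - 20*(-9)))**2 = (-10 + (-4 + 180))**2 = (-10 + 176)**2 = 166**2 = 27556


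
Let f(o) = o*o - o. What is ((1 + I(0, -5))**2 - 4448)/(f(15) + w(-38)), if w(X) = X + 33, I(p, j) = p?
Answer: -4447/205 ≈ -21.693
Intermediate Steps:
f(o) = o**2 - o
w(X) = 33 + X
((1 + I(0, -5))**2 - 4448)/(f(15) + w(-38)) = ((1 + 0)**2 - 4448)/(15*(-1 + 15) + (33 - 38)) = (1**2 - 4448)/(15*14 - 5) = (1 - 4448)/(210 - 5) = -4447/205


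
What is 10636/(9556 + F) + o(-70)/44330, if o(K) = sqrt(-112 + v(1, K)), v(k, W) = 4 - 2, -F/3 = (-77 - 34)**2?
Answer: -10636/27407 + I*sqrt(110)/44330 ≈ -0.38808 + 0.00023659*I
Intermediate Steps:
F = -36963 (F = -3*(-77 - 34)**2 = -3*(-111)**2 = -3*12321 = -36963)
v(k, W) = 2
o(K) = I*sqrt(110) (o(K) = sqrt(-112 + 2) = sqrt(-110) = I*sqrt(110))
10636/(9556 + F) + o(-70)/44330 = 10636/(9556 - 36963) + (I*sqrt(110))/44330 = 10636/(-27407) + (I*sqrt(110))*(1/44330) = 10636*(-1/27407) + I*sqrt(110)/44330 = -10636/27407 + I*sqrt(110)/44330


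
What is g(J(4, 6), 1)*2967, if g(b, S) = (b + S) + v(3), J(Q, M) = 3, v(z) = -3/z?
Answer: 8901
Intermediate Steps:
g(b, S) = -1 + S + b (g(b, S) = (b + S) - 3/3 = (S + b) - 3*⅓ = (S + b) - 1 = -1 + S + b)
g(J(4, 6), 1)*2967 = (-1 + 1 + 3)*2967 = 3*2967 = 8901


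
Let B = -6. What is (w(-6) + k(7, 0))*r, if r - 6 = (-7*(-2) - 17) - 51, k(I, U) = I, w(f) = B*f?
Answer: -2064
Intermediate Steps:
w(f) = -6*f
r = -48 (r = 6 + ((-7*(-2) - 17) - 51) = 6 + ((14 - 17) - 51) = 6 + (-3 - 51) = 6 - 54 = -48)
(w(-6) + k(7, 0))*r = (-6*(-6) + 7)*(-48) = (36 + 7)*(-48) = 43*(-48) = -2064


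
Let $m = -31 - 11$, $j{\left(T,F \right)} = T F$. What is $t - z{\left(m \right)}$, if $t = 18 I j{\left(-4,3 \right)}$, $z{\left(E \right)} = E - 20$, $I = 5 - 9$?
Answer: $926$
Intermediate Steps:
$I = -4$ ($I = 5 - 9 = -4$)
$j{\left(T,F \right)} = F T$
$m = -42$ ($m = -31 - 11 = -42$)
$z{\left(E \right)} = -20 + E$
$t = 864$ ($t = 18 \left(-4\right) 3 \left(-4\right) = \left(-72\right) \left(-12\right) = 864$)
$t - z{\left(m \right)} = 864 - \left(-20 - 42\right) = 864 - -62 = 864 + 62 = 926$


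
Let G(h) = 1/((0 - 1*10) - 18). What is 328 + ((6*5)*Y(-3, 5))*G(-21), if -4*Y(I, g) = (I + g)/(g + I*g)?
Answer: 18365/56 ≈ 327.95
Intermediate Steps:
Y(I, g) = -(I + g)/(4*(g + I*g))
G(h) = -1/28 (G(h) = 1/((0 - 10) - 18) = 1/(-10 - 18) = 1/(-28) = -1/28)
328 + ((6*5)*Y(-3, 5))*G(-21) = 328 + ((6*5)*((¼)*(-1*(-3) - 1*5)/(5*(1 - 3))))*(-1/28) = 328 + (30*((¼)*(⅕)*(3 - 5)/(-2)))*(-1/28) = 328 + (30*((¼)*(⅕)*(-½)*(-2)))*(-1/28) = 328 + (30*(1/20))*(-1/28) = 328 + (3/2)*(-1/28) = 328 - 3/56 = 18365/56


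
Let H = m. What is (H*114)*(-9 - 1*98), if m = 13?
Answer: -158574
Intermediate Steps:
H = 13
(H*114)*(-9 - 1*98) = (13*114)*(-9 - 1*98) = 1482*(-9 - 98) = 1482*(-107) = -158574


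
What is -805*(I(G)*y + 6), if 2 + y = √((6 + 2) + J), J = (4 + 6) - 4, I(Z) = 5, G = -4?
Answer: 3220 - 4025*√14 ≈ -11840.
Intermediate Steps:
J = 6 (J = 10 - 4 = 6)
y = -2 + √14 (y = -2 + √((6 + 2) + 6) = -2 + √(8 + 6) = -2 + √14 ≈ 1.7417)
-805*(I(G)*y + 6) = -805*(5*(-2 + √14) + 6) = -805*((-10 + 5*√14) + 6) = -805*(-4 + 5*√14) = 3220 - 4025*√14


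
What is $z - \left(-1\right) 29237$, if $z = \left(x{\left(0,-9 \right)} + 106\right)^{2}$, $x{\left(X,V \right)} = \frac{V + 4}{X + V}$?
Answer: $\frac{3287878}{81} \approx 40591.0$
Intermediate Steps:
$x{\left(X,V \right)} = \frac{4 + V}{V + X}$
$z = \frac{919681}{81}$ ($z = \left(\frac{4 - 9}{-9 + 0} + 106\right)^{2} = \left(\frac{1}{-9} \left(-5\right) + 106\right)^{2} = \left(\left(- \frac{1}{9}\right) \left(-5\right) + 106\right)^{2} = \left(\frac{5}{9} + 106\right)^{2} = \left(\frac{959}{9}\right)^{2} = \frac{919681}{81} \approx 11354.0$)
$z - \left(-1\right) 29237 = \frac{919681}{81} - \left(-1\right) 29237 = \frac{919681}{81} - -29237 = \frac{919681}{81} + 29237 = \frac{3287878}{81}$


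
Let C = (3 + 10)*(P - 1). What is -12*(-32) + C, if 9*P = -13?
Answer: 3170/9 ≈ 352.22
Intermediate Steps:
P = -13/9 (P = (⅑)*(-13) = -13/9 ≈ -1.4444)
C = -286/9 (C = (3 + 10)*(-13/9 - 1) = 13*(-22/9) = -286/9 ≈ -31.778)
-12*(-32) + C = -12*(-32) - 286/9 = 384 - 286/9 = 3170/9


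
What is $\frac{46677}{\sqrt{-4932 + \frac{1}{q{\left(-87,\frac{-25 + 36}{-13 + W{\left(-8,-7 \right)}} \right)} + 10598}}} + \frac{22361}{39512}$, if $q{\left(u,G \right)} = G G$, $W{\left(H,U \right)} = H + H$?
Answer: $\frac{22361}{39512} - \frac{46677 i \sqrt{7996106930920077}}{6279872501} \approx 0.56593 - 664.65 i$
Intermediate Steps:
$W{\left(H,U \right)} = 2 H$
$q{\left(u,G \right)} = G^{2}$
$\frac{46677}{\sqrt{-4932 + \frac{1}{q{\left(-87,\frac{-25 + 36}{-13 + W{\left(-8,-7 \right)}} \right)} + 10598}}} + \frac{22361}{39512} = \frac{46677}{\sqrt{-4932 + \frac{1}{\left(\frac{-25 + 36}{-13 + 2 \left(-8\right)}\right)^{2} + 10598}}} + \frac{22361}{39512} = \frac{46677}{\sqrt{-4932 + \frac{1}{\left(\frac{11}{-13 - 16}\right)^{2} + 10598}}} + 22361 \cdot \frac{1}{39512} = \frac{46677}{\sqrt{-4932 + \frac{1}{\left(\frac{11}{-29}\right)^{2} + 10598}}} + \frac{22361}{39512} = \frac{46677}{\sqrt{-4932 + \frac{1}{\left(11 \left(- \frac{1}{29}\right)\right)^{2} + 10598}}} + \frac{22361}{39512} = \frac{46677}{\sqrt{-4932 + \frac{1}{\left(- \frac{11}{29}\right)^{2} + 10598}}} + \frac{22361}{39512} = \frac{46677}{\sqrt{-4932 + \frac{1}{\frac{121}{841} + 10598}}} + \frac{22361}{39512} = \frac{46677}{\sqrt{-4932 + \frac{1}{\frac{8913039}{841}}}} + \frac{22361}{39512} = \frac{46677}{\sqrt{-4932 + \frac{841}{8913039}}} + \frac{22361}{39512} = \frac{46677}{\sqrt{- \frac{43959107507}{8913039}}} + \frac{22361}{39512} = \frac{46677}{\frac{7}{8913039} i \sqrt{7996106930920077}} + \frac{22361}{39512} = 46677 \left(- \frac{i \sqrt{7996106930920077}}{6279872501}\right) + \frac{22361}{39512} = - \frac{46677 i \sqrt{7996106930920077}}{6279872501} + \frac{22361}{39512} = \frac{22361}{39512} - \frac{46677 i \sqrt{7996106930920077}}{6279872501}$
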